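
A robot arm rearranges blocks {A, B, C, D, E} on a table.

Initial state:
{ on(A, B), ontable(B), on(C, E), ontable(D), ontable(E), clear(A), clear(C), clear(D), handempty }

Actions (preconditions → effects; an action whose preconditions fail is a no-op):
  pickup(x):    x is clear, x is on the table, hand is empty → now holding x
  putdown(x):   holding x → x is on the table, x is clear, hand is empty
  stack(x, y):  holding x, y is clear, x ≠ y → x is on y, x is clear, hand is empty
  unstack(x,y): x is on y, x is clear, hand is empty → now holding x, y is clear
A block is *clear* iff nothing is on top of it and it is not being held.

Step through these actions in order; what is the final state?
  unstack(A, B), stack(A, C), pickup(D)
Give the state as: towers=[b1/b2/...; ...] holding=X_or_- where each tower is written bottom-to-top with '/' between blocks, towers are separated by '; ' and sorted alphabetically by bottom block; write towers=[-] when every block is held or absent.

towers=[B; E/C/A] holding=D

step 1 (unstack(A, B)): towers=[B; D; E/C] holding=A
step 2 (stack(A, C)): towers=[B; D; E/C/A] holding=-
step 3 (pickup(D)): towers=[B; E/C/A] holding=D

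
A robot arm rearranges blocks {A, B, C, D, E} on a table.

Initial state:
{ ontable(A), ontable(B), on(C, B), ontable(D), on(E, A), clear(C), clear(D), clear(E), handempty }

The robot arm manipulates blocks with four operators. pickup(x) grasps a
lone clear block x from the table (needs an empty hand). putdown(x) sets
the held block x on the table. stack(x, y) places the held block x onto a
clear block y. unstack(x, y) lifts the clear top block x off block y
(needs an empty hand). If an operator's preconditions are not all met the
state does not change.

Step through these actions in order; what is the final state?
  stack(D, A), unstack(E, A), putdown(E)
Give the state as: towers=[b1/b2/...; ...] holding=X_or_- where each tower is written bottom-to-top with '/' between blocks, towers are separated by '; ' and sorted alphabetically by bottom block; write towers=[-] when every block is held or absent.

step 1 (stack(D, A)) [no-op]: towers=[A/E; B/C; D] holding=-
step 2 (unstack(E, A)): towers=[A; B/C; D] holding=E
step 3 (putdown(E)): towers=[A; B/C; D; E] holding=-

towers=[A; B/C; D; E] holding=-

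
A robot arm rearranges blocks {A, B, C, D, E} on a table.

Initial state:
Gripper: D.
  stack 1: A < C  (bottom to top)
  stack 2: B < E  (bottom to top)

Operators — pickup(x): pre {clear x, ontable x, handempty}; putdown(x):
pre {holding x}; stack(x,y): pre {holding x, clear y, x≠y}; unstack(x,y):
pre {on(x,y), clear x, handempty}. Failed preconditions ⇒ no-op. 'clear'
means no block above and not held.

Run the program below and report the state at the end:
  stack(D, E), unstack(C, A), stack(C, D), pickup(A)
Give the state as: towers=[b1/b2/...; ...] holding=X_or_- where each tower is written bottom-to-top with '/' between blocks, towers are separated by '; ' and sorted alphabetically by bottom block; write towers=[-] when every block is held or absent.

step 1 (stack(D, E)): towers=[A/C; B/E/D] holding=-
step 2 (unstack(C, A)): towers=[A; B/E/D] holding=C
step 3 (stack(C, D)): towers=[A; B/E/D/C] holding=-
step 4 (pickup(A)): towers=[B/E/D/C] holding=A

towers=[B/E/D/C] holding=A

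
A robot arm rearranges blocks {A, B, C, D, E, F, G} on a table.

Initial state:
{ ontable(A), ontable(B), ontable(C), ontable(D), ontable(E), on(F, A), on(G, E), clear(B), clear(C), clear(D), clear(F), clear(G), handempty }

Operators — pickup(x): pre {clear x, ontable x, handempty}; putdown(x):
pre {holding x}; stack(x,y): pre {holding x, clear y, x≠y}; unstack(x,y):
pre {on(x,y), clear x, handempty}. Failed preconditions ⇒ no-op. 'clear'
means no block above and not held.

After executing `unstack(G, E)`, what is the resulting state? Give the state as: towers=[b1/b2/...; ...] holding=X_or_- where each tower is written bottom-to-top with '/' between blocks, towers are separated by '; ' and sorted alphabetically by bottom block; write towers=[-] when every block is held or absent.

towers=[A/F; B; C; D; E] holding=G

before: towers=[A/F; B; C; D; E/G] holding=-
pre[unstack(G, E)]: on(G,E) ✓, clear(G) ✓, handempty ✓
all met → apply unstack(G, E)
after:  towers=[A/F; B; C; D; E] holding=G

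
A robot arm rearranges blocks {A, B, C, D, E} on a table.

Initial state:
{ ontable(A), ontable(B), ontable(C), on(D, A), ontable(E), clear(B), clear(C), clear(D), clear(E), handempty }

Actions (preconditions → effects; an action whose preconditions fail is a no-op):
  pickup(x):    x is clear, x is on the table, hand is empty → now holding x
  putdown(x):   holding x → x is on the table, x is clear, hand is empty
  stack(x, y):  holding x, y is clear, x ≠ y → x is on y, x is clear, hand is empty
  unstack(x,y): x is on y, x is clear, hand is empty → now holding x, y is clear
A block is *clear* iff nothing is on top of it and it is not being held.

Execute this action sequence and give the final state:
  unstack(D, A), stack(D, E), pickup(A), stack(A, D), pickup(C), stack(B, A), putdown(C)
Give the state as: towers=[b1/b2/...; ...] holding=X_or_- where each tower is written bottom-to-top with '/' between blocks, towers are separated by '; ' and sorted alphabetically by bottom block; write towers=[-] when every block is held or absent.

towers=[B; C; E/D/A] holding=-

step 1 (unstack(D, A)): towers=[A; B; C; E] holding=D
step 2 (stack(D, E)): towers=[A; B; C; E/D] holding=-
step 3 (pickup(A)): towers=[B; C; E/D] holding=A
step 4 (stack(A, D)): towers=[B; C; E/D/A] holding=-
step 5 (pickup(C)): towers=[B; E/D/A] holding=C
step 6 (stack(B, A)) [no-op]: towers=[B; E/D/A] holding=C
step 7 (putdown(C)): towers=[B; C; E/D/A] holding=-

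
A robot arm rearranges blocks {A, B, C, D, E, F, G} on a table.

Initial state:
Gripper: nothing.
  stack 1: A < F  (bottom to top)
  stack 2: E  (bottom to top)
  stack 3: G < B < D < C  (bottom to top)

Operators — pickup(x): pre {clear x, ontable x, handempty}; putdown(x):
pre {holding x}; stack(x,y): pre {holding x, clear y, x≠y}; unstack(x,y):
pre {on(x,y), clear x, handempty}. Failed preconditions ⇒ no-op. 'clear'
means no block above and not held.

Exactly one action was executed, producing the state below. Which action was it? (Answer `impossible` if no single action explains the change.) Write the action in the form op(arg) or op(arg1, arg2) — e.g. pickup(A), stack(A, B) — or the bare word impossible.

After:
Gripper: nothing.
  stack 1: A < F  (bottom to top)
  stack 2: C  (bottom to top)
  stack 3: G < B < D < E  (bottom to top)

target: towers=[A/F; C; G/B/D/E] holding=-
     unstack(F, A) → towers=[A; E; G/B/D/C] holding=F
         pickup(E) → towers=[A/F; G/B/D/C] holding=E
     unstack(C, D) → towers=[A/F; E; G/B/D] holding=C
none of the 3 applicable actions match → impossible

impossible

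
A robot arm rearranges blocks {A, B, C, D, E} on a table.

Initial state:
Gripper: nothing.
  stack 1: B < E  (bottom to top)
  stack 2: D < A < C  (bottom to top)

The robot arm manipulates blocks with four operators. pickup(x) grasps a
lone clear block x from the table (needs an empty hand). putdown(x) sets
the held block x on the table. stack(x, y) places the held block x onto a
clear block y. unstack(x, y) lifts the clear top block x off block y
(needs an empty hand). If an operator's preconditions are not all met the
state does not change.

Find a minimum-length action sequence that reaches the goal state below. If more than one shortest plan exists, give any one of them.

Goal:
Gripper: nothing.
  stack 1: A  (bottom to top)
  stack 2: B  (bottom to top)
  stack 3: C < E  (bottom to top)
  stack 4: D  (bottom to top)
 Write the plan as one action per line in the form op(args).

step 1 (unstack(C, A)): towers=[B/E; D/A] holding=C
step 2 (putdown(C)): towers=[B/E; C; D/A] holding=-
step 3 (unstack(A, D)): towers=[B/E; C; D] holding=A
step 4 (putdown(A)): towers=[A; B/E; C; D] holding=-
step 5 (unstack(E, B)): towers=[A; B; C; D] holding=E
step 6 (stack(E, C)): towers=[A; B; C/E; D] holding=-
goal check: towers=[A; B; C/E; D] holding=- — reached (length 6, optimal by BFS)

unstack(C, A)
putdown(C)
unstack(A, D)
putdown(A)
unstack(E, B)
stack(E, C)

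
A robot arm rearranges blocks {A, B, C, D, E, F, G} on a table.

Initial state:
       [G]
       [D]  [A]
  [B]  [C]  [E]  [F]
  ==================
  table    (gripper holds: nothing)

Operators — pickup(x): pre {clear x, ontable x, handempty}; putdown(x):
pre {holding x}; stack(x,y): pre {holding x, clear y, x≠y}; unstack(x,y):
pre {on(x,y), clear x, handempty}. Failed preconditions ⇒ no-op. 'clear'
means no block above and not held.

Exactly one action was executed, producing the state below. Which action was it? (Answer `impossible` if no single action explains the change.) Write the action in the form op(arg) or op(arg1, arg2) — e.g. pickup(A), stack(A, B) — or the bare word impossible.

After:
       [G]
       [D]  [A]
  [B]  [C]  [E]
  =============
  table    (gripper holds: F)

target: towers=[B; C/D/G; E/A] holding=F
         pickup(B) → towers=[C/D/G; E/A; F] holding=B
         pickup(F) → towers=[B; C/D/G; E/A] holding=F  ← match
     unstack(G, D) → towers=[B; C/D; E/A; F] holding=G
     unstack(A, E) → towers=[B; C/D/G; E; F] holding=A

pickup(F)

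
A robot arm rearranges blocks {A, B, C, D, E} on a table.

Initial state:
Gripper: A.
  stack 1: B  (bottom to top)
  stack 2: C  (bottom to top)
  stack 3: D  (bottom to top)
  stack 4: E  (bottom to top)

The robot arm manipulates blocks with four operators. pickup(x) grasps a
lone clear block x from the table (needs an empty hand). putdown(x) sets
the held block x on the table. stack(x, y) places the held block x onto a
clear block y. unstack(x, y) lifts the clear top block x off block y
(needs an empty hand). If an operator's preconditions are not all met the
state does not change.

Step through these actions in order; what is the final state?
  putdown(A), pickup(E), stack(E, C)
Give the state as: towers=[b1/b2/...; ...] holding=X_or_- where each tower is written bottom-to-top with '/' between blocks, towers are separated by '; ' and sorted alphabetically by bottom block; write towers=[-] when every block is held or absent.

step 1 (putdown(A)): towers=[A; B; C; D; E] holding=-
step 2 (pickup(E)): towers=[A; B; C; D] holding=E
step 3 (stack(E, C)): towers=[A; B; C/E; D] holding=-

towers=[A; B; C/E; D] holding=-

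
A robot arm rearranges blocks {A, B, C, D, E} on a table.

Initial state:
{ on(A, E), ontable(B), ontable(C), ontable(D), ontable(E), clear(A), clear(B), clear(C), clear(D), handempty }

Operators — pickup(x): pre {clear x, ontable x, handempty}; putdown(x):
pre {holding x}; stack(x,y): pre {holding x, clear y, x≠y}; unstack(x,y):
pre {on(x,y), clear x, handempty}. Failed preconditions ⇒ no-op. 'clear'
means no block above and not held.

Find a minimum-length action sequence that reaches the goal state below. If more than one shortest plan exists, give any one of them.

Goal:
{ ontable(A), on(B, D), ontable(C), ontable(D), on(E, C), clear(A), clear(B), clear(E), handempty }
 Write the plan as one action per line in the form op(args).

step 1 (pickup(B)): towers=[C; D; E/A] holding=B
step 2 (stack(B, D)): towers=[C; D/B; E/A] holding=-
step 3 (unstack(A, E)): towers=[C; D/B; E] holding=A
step 4 (putdown(A)): towers=[A; C; D/B; E] holding=-
step 5 (pickup(E)): towers=[A; C; D/B] holding=E
step 6 (stack(E, C)): towers=[A; C/E; D/B] holding=-
goal check: towers=[A; C/E; D/B] holding=- — reached (length 6, optimal by BFS)

pickup(B)
stack(B, D)
unstack(A, E)
putdown(A)
pickup(E)
stack(E, C)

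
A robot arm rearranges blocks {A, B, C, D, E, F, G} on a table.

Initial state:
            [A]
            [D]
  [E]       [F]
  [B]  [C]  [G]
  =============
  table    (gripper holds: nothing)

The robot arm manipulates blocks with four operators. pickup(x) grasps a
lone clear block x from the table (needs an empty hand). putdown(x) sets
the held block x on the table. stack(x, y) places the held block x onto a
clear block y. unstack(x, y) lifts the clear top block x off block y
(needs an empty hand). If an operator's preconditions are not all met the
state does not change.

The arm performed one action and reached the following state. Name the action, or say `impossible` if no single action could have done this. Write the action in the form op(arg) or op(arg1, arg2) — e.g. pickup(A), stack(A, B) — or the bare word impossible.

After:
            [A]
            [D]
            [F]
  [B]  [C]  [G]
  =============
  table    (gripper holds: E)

unstack(E, B)

target: towers=[B; C; G/F/D/A] holding=E
     unstack(A, D) → towers=[B/E; C; G/F/D] holding=A
     unstack(E, B) → towers=[B; C; G/F/D/A] holding=E  ← match
         pickup(C) → towers=[B/E; G/F/D/A] holding=C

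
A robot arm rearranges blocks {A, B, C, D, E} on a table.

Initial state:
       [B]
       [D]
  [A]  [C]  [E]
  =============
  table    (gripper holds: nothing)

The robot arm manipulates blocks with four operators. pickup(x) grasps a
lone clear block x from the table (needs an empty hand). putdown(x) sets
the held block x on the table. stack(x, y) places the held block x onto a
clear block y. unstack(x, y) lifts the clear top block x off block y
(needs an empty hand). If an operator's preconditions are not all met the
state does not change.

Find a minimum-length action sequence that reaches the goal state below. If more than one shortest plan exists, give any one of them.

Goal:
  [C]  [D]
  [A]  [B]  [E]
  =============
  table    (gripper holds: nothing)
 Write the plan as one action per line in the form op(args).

unstack(B, D)
putdown(B)
unstack(D, C)
stack(D, B)
pickup(C)
stack(C, A)

step 1 (unstack(B, D)): towers=[A; C/D; E] holding=B
step 2 (putdown(B)): towers=[A; B; C/D; E] holding=-
step 3 (unstack(D, C)): towers=[A; B; C; E] holding=D
step 4 (stack(D, B)): towers=[A; B/D; C; E] holding=-
step 5 (pickup(C)): towers=[A; B/D; E] holding=C
step 6 (stack(C, A)): towers=[A/C; B/D; E] holding=-
goal check: towers=[A/C; B/D; E] holding=- — reached (length 6, optimal by BFS)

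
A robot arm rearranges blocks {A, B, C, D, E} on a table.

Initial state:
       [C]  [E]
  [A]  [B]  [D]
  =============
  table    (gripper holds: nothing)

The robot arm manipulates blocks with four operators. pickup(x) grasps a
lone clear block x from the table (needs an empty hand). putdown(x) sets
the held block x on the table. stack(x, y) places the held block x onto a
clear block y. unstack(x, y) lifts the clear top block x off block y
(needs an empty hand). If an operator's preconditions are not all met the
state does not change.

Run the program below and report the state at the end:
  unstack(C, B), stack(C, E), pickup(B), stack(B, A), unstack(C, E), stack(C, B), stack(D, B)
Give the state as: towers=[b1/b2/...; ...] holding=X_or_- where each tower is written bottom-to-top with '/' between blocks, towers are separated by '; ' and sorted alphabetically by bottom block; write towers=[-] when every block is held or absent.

towers=[A/B/C; D/E] holding=-

step 1 (unstack(C, B)): towers=[A; B; D/E] holding=C
step 2 (stack(C, E)): towers=[A; B; D/E/C] holding=-
step 3 (pickup(B)): towers=[A; D/E/C] holding=B
step 4 (stack(B, A)): towers=[A/B; D/E/C] holding=-
step 5 (unstack(C, E)): towers=[A/B; D/E] holding=C
step 6 (stack(C, B)): towers=[A/B/C; D/E] holding=-
step 7 (stack(D, B)) [no-op]: towers=[A/B/C; D/E] holding=-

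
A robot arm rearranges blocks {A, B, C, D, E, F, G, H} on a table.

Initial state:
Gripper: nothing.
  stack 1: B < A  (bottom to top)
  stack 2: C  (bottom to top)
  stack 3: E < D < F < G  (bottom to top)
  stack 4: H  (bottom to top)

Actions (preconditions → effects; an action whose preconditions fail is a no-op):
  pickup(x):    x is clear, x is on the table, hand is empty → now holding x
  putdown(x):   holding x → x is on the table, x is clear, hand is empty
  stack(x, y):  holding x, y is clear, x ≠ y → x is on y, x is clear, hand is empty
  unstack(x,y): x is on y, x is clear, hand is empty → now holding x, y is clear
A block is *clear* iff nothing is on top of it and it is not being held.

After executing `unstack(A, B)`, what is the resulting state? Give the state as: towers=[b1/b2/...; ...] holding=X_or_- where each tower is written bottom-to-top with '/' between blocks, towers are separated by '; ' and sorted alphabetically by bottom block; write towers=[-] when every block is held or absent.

before: towers=[B/A; C; E/D/F/G; H] holding=-
pre[unstack(A, B)]: on(A,B) ✓, clear(A) ✓, handempty ✓
all met → apply unstack(A, B)
after:  towers=[B; C; E/D/F/G; H] holding=A

towers=[B; C; E/D/F/G; H] holding=A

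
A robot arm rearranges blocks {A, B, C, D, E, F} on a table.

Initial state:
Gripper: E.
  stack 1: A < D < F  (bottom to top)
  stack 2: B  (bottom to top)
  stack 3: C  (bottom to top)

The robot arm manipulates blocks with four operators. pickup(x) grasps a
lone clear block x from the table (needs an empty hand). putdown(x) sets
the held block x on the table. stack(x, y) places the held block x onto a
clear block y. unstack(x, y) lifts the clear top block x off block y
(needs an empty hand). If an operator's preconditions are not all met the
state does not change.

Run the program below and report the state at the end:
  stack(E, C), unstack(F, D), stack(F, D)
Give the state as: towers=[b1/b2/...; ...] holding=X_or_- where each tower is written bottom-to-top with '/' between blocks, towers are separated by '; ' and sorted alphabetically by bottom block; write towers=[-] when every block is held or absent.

step 1 (stack(E, C)): towers=[A/D/F; B; C/E] holding=-
step 2 (unstack(F, D)): towers=[A/D; B; C/E] holding=F
step 3 (stack(F, D)): towers=[A/D/F; B; C/E] holding=-

towers=[A/D/F; B; C/E] holding=-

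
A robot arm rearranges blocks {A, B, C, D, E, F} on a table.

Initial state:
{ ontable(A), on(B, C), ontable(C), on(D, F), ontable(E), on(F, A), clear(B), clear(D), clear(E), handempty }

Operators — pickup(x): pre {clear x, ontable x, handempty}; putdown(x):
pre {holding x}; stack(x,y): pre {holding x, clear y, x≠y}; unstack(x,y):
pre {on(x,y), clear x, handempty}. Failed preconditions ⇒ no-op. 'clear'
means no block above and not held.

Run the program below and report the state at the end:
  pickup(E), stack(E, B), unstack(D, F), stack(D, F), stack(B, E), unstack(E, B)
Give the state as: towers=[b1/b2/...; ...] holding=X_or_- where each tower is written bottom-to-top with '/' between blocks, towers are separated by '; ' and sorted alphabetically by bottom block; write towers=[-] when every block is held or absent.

step 1 (pickup(E)): towers=[A/F/D; C/B] holding=E
step 2 (stack(E, B)): towers=[A/F/D; C/B/E] holding=-
step 3 (unstack(D, F)): towers=[A/F; C/B/E] holding=D
step 4 (stack(D, F)): towers=[A/F/D; C/B/E] holding=-
step 5 (stack(B, E)) [no-op]: towers=[A/F/D; C/B/E] holding=-
step 6 (unstack(E, B)): towers=[A/F/D; C/B] holding=E

towers=[A/F/D; C/B] holding=E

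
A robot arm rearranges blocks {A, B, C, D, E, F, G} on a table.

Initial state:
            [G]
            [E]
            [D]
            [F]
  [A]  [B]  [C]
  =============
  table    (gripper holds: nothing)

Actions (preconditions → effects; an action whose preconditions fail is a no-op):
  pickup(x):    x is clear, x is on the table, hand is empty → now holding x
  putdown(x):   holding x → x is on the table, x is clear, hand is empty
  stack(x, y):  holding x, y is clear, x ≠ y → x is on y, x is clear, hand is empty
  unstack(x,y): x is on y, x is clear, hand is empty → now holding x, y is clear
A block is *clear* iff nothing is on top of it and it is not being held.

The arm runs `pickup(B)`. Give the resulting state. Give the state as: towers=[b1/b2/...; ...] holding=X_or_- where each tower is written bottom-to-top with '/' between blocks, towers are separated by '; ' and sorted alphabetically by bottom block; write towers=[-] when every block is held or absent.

towers=[A; C/F/D/E/G] holding=B

before: towers=[A; B; C/F/D/E/G] holding=-
pre[pickup(B)]: clear(B) ✓, ontable(B) ✓, handempty ✓
all met → apply pickup(B)
after:  towers=[A; C/F/D/E/G] holding=B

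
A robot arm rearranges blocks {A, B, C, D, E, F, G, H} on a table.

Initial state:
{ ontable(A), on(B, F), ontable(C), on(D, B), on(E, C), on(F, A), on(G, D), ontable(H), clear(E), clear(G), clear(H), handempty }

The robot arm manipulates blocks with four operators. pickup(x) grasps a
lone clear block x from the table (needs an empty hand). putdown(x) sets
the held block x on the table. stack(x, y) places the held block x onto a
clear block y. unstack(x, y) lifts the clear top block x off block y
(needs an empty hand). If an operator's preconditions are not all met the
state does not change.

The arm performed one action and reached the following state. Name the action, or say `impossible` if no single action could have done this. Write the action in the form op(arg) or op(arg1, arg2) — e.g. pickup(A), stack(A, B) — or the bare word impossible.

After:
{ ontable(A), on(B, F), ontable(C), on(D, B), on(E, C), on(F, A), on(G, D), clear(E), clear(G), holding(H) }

target: towers=[A/F/B/D/G; C/E] holding=H
     unstack(G, D) → towers=[A/F/B/D; C/E; H] holding=G
     unstack(E, C) → towers=[A/F/B/D/G; C; H] holding=E
         pickup(H) → towers=[A/F/B/D/G; C/E] holding=H  ← match

pickup(H)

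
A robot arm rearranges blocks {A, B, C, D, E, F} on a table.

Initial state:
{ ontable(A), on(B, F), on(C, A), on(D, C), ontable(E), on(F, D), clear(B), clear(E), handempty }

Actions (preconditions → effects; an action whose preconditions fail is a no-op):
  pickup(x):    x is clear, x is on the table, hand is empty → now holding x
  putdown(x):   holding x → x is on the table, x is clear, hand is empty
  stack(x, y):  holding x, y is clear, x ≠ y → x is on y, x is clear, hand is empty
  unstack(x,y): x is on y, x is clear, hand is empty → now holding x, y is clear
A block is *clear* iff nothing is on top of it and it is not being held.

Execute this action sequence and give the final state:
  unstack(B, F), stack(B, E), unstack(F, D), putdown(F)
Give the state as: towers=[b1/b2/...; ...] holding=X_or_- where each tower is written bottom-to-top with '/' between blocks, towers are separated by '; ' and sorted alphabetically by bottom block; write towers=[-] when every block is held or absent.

towers=[A/C/D; E/B; F] holding=-

step 1 (unstack(B, F)): towers=[A/C/D/F; E] holding=B
step 2 (stack(B, E)): towers=[A/C/D/F; E/B] holding=-
step 3 (unstack(F, D)): towers=[A/C/D; E/B] holding=F
step 4 (putdown(F)): towers=[A/C/D; E/B; F] holding=-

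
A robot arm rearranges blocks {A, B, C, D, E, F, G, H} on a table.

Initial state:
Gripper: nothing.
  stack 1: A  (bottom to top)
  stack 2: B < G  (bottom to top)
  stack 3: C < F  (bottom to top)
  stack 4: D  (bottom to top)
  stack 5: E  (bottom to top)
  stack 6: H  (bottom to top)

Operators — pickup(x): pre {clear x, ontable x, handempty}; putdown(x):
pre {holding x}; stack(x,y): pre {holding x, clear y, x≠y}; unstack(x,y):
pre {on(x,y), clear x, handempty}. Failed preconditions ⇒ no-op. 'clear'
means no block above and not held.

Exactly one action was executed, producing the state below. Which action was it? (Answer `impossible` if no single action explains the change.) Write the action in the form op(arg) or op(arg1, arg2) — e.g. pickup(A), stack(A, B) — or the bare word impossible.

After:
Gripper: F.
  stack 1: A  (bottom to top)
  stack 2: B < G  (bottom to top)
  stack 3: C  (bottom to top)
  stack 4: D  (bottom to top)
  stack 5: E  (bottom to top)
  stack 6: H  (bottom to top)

unstack(F, C)

target: towers=[A; B/G; C; D; E; H] holding=F
     unstack(G, B) → towers=[A; B; C/F; D; E; H] holding=G
         pickup(A) → towers=[B/G; C/F; D; E; H] holding=A
         pickup(E) → towers=[A; B/G; C/F; D; H] holding=E
         pickup(H) → towers=[A; B/G; C/F; D; E] holding=H
     unstack(F, C) → towers=[A; B/G; C; D; E; H] holding=F  ← match
         pickup(D) → towers=[A; B/G; C/F; E; H] holding=D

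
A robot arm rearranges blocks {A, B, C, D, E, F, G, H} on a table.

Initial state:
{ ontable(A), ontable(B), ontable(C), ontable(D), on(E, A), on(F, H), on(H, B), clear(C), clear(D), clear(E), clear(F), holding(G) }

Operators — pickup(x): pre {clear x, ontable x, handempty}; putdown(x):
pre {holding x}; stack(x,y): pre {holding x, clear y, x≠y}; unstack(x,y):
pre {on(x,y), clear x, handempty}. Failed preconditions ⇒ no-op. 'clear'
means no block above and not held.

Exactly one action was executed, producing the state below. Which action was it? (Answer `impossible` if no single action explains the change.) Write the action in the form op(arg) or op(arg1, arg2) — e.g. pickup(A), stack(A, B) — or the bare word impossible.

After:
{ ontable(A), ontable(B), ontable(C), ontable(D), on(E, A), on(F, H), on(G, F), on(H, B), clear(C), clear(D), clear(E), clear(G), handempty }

stack(G, F)

target: towers=[A/E; B/H/F/G; C; D] holding=-
        putdown(G) → towers=[A/E; B/H/F; C; D; G] holding=-
       stack(G, E) → towers=[A/E/G; B/H/F; C; D] holding=-
       stack(G, F) → towers=[A/E; B/H/F/G; C; D] holding=-  ← match
       stack(G, D) → towers=[A/E; B/H/F; C; D/G] holding=-
       stack(G, C) → towers=[A/E; B/H/F; C/G; D] holding=-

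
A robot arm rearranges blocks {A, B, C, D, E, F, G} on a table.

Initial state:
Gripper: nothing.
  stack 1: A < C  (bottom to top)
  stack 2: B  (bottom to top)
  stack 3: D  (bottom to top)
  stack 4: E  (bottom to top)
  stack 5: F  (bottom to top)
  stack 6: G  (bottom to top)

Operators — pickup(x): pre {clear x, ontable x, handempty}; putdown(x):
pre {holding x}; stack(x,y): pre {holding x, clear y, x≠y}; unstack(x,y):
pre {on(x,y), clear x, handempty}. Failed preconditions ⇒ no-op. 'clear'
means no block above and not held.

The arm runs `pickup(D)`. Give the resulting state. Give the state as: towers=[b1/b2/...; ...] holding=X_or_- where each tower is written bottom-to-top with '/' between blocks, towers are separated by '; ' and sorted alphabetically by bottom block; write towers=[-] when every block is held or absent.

before: towers=[A/C; B; D; E; F; G] holding=-
pre[pickup(D)]: clear(D) ✓, ontable(D) ✓, handempty ✓
all met → apply pickup(D)
after:  towers=[A/C; B; E; F; G] holding=D

towers=[A/C; B; E; F; G] holding=D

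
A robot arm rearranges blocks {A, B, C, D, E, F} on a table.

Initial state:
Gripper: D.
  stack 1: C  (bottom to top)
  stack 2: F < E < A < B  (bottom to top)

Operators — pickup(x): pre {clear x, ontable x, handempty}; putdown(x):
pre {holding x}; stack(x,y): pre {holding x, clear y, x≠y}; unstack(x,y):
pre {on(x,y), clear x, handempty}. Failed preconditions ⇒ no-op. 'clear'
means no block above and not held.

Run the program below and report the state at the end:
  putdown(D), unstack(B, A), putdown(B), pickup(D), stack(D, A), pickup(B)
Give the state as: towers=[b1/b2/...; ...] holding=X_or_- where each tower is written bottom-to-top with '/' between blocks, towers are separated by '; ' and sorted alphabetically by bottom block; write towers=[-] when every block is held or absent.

step 1 (putdown(D)): towers=[C; D; F/E/A/B] holding=-
step 2 (unstack(B, A)): towers=[C; D; F/E/A] holding=B
step 3 (putdown(B)): towers=[B; C; D; F/E/A] holding=-
step 4 (pickup(D)): towers=[B; C; F/E/A] holding=D
step 5 (stack(D, A)): towers=[B; C; F/E/A/D] holding=-
step 6 (pickup(B)): towers=[C; F/E/A/D] holding=B

towers=[C; F/E/A/D] holding=B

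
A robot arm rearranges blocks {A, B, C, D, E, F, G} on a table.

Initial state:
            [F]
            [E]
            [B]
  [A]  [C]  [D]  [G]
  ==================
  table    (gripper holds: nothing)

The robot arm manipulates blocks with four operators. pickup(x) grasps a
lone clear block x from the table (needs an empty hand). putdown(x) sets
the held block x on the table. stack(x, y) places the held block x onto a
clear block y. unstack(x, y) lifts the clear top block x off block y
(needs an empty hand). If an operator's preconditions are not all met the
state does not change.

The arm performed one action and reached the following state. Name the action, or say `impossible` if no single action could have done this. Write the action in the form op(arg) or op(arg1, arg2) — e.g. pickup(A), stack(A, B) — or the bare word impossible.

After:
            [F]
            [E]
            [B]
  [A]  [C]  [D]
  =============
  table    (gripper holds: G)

pickup(G)

target: towers=[A; C; D/B/E/F] holding=G
     unstack(F, E) → towers=[A; C; D/B/E; G] holding=F
         pickup(G) → towers=[A; C; D/B/E/F] holding=G  ← match
         pickup(A) → towers=[C; D/B/E/F; G] holding=A
         pickup(C) → towers=[A; D/B/E/F; G] holding=C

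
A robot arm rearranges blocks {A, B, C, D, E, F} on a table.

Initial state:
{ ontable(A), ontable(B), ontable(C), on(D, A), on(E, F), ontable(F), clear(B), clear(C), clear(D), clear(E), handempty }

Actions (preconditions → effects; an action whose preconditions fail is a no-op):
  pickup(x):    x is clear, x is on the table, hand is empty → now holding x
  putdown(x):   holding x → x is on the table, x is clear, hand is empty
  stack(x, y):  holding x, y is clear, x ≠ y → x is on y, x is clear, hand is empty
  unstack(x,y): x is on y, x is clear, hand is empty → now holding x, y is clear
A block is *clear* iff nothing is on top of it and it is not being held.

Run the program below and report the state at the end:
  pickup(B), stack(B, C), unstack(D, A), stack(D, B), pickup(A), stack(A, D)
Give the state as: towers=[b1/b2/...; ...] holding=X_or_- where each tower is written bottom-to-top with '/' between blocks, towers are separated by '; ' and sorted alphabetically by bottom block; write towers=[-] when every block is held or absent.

towers=[C/B/D/A; F/E] holding=-

step 1 (pickup(B)): towers=[A/D; C; F/E] holding=B
step 2 (stack(B, C)): towers=[A/D; C/B; F/E] holding=-
step 3 (unstack(D, A)): towers=[A; C/B; F/E] holding=D
step 4 (stack(D, B)): towers=[A; C/B/D; F/E] holding=-
step 5 (pickup(A)): towers=[C/B/D; F/E] holding=A
step 6 (stack(A, D)): towers=[C/B/D/A; F/E] holding=-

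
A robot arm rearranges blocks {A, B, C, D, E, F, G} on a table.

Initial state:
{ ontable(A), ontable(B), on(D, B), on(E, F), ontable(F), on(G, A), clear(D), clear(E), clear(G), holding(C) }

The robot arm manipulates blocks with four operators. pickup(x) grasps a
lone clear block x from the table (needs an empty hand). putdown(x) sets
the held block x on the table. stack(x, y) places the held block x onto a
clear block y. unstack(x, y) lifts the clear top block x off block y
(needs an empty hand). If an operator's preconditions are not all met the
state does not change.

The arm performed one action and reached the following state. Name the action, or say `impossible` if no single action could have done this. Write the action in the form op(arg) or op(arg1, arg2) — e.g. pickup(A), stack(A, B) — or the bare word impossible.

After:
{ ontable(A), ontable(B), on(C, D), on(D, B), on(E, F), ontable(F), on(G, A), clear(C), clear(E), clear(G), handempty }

stack(C, D)

target: towers=[A/G; B/D/C; F/E] holding=-
        putdown(C) → towers=[A/G; B/D; C; F/E] holding=-
       stack(C, G) → towers=[A/G/C; B/D; F/E] holding=-
       stack(C, D) → towers=[A/G; B/D/C; F/E] holding=-  ← match
       stack(C, E) → towers=[A/G; B/D; F/E/C] holding=-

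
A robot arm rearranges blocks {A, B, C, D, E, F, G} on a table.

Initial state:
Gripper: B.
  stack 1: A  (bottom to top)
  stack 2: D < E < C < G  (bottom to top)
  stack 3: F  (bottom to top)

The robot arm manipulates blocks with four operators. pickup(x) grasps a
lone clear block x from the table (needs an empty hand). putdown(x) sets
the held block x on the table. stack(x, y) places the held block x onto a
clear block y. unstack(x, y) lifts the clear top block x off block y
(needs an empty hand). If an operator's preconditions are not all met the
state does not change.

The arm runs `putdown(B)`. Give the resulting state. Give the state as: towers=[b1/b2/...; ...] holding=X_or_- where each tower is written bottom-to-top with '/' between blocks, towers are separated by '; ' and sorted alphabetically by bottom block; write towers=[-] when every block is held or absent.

before: towers=[A; D/E/C/G; F] holding=B
pre[putdown(B)]: holding(B) ok
all met → apply putdown(B)
after:  towers=[A; B; D/E/C/G; F] holding=-

towers=[A; B; D/E/C/G; F] holding=-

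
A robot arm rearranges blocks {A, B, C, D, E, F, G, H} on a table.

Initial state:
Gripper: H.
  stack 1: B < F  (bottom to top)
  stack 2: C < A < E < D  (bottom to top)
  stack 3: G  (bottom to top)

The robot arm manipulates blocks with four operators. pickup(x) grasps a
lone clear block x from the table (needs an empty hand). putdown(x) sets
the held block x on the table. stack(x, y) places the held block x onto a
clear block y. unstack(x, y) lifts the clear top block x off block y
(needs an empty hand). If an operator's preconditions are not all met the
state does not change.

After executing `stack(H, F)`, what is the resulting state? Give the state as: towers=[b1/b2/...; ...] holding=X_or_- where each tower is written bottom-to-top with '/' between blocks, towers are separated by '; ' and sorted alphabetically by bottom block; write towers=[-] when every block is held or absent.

towers=[B/F/H; C/A/E/D; G] holding=-

before: towers=[B/F; C/A/E/D; G] holding=H
pre[stack(H, F)]: holding(H) ✓, clear(F) ✓, H≠F ✓
all met → apply stack(H, F)
after:  towers=[B/F/H; C/A/E/D; G] holding=-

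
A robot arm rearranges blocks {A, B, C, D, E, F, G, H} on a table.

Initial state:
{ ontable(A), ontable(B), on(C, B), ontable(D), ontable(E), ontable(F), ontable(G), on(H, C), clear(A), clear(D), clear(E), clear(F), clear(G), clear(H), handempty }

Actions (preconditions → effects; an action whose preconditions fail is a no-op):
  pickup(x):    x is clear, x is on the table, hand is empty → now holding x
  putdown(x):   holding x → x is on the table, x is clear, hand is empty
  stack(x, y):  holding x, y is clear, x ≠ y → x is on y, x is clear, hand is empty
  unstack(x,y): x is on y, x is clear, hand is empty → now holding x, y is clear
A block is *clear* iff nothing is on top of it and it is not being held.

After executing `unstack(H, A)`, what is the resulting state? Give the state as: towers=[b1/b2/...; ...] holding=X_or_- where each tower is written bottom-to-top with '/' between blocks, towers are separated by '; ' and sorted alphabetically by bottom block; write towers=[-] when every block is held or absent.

towers=[A; B/C/H; D; E; F; G] holding=-

before: towers=[A; B/C/H; D; E; F; G] holding=-
pre[unstack(H, A)]: on(H,A) fail, clear(H) ok, handempty ok
on(H,A) unmet → unstack(H, A) is a no-op
after:  towers=[A; B/C/H; D; E; F; G] holding=-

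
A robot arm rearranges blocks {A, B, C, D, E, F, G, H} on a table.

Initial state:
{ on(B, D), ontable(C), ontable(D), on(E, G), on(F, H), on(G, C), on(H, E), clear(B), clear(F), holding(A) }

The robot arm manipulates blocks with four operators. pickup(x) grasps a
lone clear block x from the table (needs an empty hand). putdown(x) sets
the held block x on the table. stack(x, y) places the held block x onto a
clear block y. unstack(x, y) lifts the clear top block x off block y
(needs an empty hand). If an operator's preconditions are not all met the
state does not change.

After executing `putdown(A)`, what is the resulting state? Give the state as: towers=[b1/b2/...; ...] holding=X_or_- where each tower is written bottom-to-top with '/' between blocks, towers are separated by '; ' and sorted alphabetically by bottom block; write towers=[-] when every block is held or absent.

before: towers=[C/G/E/H/F; D/B] holding=A
pre[putdown(A)]: holding(A) yes
all met → apply putdown(A)
after:  towers=[A; C/G/E/H/F; D/B] holding=-

towers=[A; C/G/E/H/F; D/B] holding=-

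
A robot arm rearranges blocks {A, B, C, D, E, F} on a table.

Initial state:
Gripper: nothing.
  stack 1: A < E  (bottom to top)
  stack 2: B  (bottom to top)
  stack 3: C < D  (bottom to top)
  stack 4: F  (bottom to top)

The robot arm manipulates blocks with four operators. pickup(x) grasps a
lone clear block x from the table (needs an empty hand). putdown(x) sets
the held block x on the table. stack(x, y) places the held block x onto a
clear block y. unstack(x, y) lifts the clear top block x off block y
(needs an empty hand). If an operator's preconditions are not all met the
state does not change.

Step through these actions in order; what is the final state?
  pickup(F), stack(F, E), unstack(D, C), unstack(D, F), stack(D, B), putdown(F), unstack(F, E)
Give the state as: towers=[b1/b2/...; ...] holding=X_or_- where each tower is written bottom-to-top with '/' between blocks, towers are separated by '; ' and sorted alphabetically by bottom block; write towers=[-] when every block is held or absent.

towers=[A/E; B/D; C] holding=F

step 1 (pickup(F)): towers=[A/E; B; C/D] holding=F
step 2 (stack(F, E)): towers=[A/E/F; B; C/D] holding=-
step 3 (unstack(D, C)): towers=[A/E/F; B; C] holding=D
step 4 (unstack(D, F)) [no-op]: towers=[A/E/F; B; C] holding=D
step 5 (stack(D, B)): towers=[A/E/F; B/D; C] holding=-
step 6 (putdown(F)) [no-op]: towers=[A/E/F; B/D; C] holding=-
step 7 (unstack(F, E)): towers=[A/E; B/D; C] holding=F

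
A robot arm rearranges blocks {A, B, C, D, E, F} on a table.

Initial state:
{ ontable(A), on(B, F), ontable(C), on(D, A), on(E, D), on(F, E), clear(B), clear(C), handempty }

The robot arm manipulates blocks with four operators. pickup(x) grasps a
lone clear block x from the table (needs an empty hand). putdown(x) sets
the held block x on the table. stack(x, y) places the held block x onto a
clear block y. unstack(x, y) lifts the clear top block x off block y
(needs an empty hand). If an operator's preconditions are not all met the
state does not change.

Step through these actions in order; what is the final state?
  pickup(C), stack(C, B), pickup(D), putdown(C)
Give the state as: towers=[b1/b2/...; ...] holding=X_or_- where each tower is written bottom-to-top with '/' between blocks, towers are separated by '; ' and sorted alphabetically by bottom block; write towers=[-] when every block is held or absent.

step 1 (pickup(C)): towers=[A/D/E/F/B] holding=C
step 2 (stack(C, B)): towers=[A/D/E/F/B/C] holding=-
step 3 (pickup(D)) [no-op]: towers=[A/D/E/F/B/C] holding=-
step 4 (putdown(C)) [no-op]: towers=[A/D/E/F/B/C] holding=-

towers=[A/D/E/F/B/C] holding=-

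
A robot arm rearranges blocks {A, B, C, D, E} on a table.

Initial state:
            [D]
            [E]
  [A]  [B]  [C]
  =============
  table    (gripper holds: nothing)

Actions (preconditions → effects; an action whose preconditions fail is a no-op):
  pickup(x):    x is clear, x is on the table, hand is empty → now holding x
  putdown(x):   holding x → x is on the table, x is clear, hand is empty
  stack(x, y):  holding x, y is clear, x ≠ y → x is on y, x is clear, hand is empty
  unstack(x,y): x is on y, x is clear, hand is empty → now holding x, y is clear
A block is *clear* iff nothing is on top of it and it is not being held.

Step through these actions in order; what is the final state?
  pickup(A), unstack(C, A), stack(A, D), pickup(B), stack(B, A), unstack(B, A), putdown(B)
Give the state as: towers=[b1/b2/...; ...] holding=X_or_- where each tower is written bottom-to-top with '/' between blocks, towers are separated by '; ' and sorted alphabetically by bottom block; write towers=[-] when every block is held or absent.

step 1 (pickup(A)): towers=[B; C/E/D] holding=A
step 2 (unstack(C, A)) [no-op]: towers=[B; C/E/D] holding=A
step 3 (stack(A, D)): towers=[B; C/E/D/A] holding=-
step 4 (pickup(B)): towers=[C/E/D/A] holding=B
step 5 (stack(B, A)): towers=[C/E/D/A/B] holding=-
step 6 (unstack(B, A)): towers=[C/E/D/A] holding=B
step 7 (putdown(B)): towers=[B; C/E/D/A] holding=-

towers=[B; C/E/D/A] holding=-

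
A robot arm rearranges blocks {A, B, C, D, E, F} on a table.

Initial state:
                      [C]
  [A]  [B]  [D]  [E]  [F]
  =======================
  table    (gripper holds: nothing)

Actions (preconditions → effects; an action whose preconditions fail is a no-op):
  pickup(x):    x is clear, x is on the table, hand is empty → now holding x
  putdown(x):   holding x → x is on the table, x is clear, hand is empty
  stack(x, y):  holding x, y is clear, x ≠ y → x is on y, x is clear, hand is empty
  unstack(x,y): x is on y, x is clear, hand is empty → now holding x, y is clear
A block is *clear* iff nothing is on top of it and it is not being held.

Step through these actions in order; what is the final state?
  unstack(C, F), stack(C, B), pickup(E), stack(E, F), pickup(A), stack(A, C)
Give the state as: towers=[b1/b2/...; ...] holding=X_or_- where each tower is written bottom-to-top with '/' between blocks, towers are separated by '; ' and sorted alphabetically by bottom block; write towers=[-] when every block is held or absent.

towers=[B/C/A; D; F/E] holding=-

step 1 (unstack(C, F)): towers=[A; B; D; E; F] holding=C
step 2 (stack(C, B)): towers=[A; B/C; D; E; F] holding=-
step 3 (pickup(E)): towers=[A; B/C; D; F] holding=E
step 4 (stack(E, F)): towers=[A; B/C; D; F/E] holding=-
step 5 (pickup(A)): towers=[B/C; D; F/E] holding=A
step 6 (stack(A, C)): towers=[B/C/A; D; F/E] holding=-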